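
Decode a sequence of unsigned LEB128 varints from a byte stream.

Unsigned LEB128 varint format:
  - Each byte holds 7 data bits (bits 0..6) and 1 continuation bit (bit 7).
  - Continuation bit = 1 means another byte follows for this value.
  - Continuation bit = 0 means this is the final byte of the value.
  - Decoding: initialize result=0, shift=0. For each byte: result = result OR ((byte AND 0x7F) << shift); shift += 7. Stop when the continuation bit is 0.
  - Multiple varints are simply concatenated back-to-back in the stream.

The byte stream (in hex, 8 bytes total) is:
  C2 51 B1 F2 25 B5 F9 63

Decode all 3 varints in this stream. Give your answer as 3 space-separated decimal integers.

Answer: 10434 620849 1637557

Derivation:
  byte[0]=0xC2 cont=1 payload=0x42=66: acc |= 66<<0 -> acc=66 shift=7
  byte[1]=0x51 cont=0 payload=0x51=81: acc |= 81<<7 -> acc=10434 shift=14 [end]
Varint 1: bytes[0:2] = C2 51 -> value 10434 (2 byte(s))
  byte[2]=0xB1 cont=1 payload=0x31=49: acc |= 49<<0 -> acc=49 shift=7
  byte[3]=0xF2 cont=1 payload=0x72=114: acc |= 114<<7 -> acc=14641 shift=14
  byte[4]=0x25 cont=0 payload=0x25=37: acc |= 37<<14 -> acc=620849 shift=21 [end]
Varint 2: bytes[2:5] = B1 F2 25 -> value 620849 (3 byte(s))
  byte[5]=0xB5 cont=1 payload=0x35=53: acc |= 53<<0 -> acc=53 shift=7
  byte[6]=0xF9 cont=1 payload=0x79=121: acc |= 121<<7 -> acc=15541 shift=14
  byte[7]=0x63 cont=0 payload=0x63=99: acc |= 99<<14 -> acc=1637557 shift=21 [end]
Varint 3: bytes[5:8] = B5 F9 63 -> value 1637557 (3 byte(s))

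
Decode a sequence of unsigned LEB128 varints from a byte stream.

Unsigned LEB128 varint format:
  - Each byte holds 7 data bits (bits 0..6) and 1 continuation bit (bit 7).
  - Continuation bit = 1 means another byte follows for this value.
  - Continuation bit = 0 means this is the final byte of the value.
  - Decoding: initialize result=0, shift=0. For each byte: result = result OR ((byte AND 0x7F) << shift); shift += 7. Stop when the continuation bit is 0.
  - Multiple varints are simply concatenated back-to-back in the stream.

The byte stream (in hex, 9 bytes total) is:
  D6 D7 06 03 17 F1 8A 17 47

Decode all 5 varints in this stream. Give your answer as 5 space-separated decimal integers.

  byte[0]=0xD6 cont=1 payload=0x56=86: acc |= 86<<0 -> acc=86 shift=7
  byte[1]=0xD7 cont=1 payload=0x57=87: acc |= 87<<7 -> acc=11222 shift=14
  byte[2]=0x06 cont=0 payload=0x06=6: acc |= 6<<14 -> acc=109526 shift=21 [end]
Varint 1: bytes[0:3] = D6 D7 06 -> value 109526 (3 byte(s))
  byte[3]=0x03 cont=0 payload=0x03=3: acc |= 3<<0 -> acc=3 shift=7 [end]
Varint 2: bytes[3:4] = 03 -> value 3 (1 byte(s))
  byte[4]=0x17 cont=0 payload=0x17=23: acc |= 23<<0 -> acc=23 shift=7 [end]
Varint 3: bytes[4:5] = 17 -> value 23 (1 byte(s))
  byte[5]=0xF1 cont=1 payload=0x71=113: acc |= 113<<0 -> acc=113 shift=7
  byte[6]=0x8A cont=1 payload=0x0A=10: acc |= 10<<7 -> acc=1393 shift=14
  byte[7]=0x17 cont=0 payload=0x17=23: acc |= 23<<14 -> acc=378225 shift=21 [end]
Varint 4: bytes[5:8] = F1 8A 17 -> value 378225 (3 byte(s))
  byte[8]=0x47 cont=0 payload=0x47=71: acc |= 71<<0 -> acc=71 shift=7 [end]
Varint 5: bytes[8:9] = 47 -> value 71 (1 byte(s))

Answer: 109526 3 23 378225 71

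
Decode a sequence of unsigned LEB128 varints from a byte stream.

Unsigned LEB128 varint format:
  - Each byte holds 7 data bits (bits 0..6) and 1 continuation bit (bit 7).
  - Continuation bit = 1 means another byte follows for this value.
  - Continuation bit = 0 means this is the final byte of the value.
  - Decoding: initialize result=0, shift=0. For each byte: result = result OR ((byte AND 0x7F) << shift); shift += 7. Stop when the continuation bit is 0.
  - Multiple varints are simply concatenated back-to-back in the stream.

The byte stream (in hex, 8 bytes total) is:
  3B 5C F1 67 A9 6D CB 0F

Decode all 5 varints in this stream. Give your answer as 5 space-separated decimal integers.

Answer: 59 92 13297 13993 1995

Derivation:
  byte[0]=0x3B cont=0 payload=0x3B=59: acc |= 59<<0 -> acc=59 shift=7 [end]
Varint 1: bytes[0:1] = 3B -> value 59 (1 byte(s))
  byte[1]=0x5C cont=0 payload=0x5C=92: acc |= 92<<0 -> acc=92 shift=7 [end]
Varint 2: bytes[1:2] = 5C -> value 92 (1 byte(s))
  byte[2]=0xF1 cont=1 payload=0x71=113: acc |= 113<<0 -> acc=113 shift=7
  byte[3]=0x67 cont=0 payload=0x67=103: acc |= 103<<7 -> acc=13297 shift=14 [end]
Varint 3: bytes[2:4] = F1 67 -> value 13297 (2 byte(s))
  byte[4]=0xA9 cont=1 payload=0x29=41: acc |= 41<<0 -> acc=41 shift=7
  byte[5]=0x6D cont=0 payload=0x6D=109: acc |= 109<<7 -> acc=13993 shift=14 [end]
Varint 4: bytes[4:6] = A9 6D -> value 13993 (2 byte(s))
  byte[6]=0xCB cont=1 payload=0x4B=75: acc |= 75<<0 -> acc=75 shift=7
  byte[7]=0x0F cont=0 payload=0x0F=15: acc |= 15<<7 -> acc=1995 shift=14 [end]
Varint 5: bytes[6:8] = CB 0F -> value 1995 (2 byte(s))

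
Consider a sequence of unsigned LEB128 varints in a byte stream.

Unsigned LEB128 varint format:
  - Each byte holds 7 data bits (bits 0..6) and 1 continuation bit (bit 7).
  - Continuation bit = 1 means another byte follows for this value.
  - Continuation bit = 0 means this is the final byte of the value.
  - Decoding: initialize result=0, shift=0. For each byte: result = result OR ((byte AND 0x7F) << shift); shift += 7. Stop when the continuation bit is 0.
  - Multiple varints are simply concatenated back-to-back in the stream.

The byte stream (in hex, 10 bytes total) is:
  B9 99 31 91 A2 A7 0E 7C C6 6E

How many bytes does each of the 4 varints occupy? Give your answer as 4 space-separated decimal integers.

Answer: 3 4 1 2

Derivation:
  byte[0]=0xB9 cont=1 payload=0x39=57: acc |= 57<<0 -> acc=57 shift=7
  byte[1]=0x99 cont=1 payload=0x19=25: acc |= 25<<7 -> acc=3257 shift=14
  byte[2]=0x31 cont=0 payload=0x31=49: acc |= 49<<14 -> acc=806073 shift=21 [end]
Varint 1: bytes[0:3] = B9 99 31 -> value 806073 (3 byte(s))
  byte[3]=0x91 cont=1 payload=0x11=17: acc |= 17<<0 -> acc=17 shift=7
  byte[4]=0xA2 cont=1 payload=0x22=34: acc |= 34<<7 -> acc=4369 shift=14
  byte[5]=0xA7 cont=1 payload=0x27=39: acc |= 39<<14 -> acc=643345 shift=21
  byte[6]=0x0E cont=0 payload=0x0E=14: acc |= 14<<21 -> acc=30003473 shift=28 [end]
Varint 2: bytes[3:7] = 91 A2 A7 0E -> value 30003473 (4 byte(s))
  byte[7]=0x7C cont=0 payload=0x7C=124: acc |= 124<<0 -> acc=124 shift=7 [end]
Varint 3: bytes[7:8] = 7C -> value 124 (1 byte(s))
  byte[8]=0xC6 cont=1 payload=0x46=70: acc |= 70<<0 -> acc=70 shift=7
  byte[9]=0x6E cont=0 payload=0x6E=110: acc |= 110<<7 -> acc=14150 shift=14 [end]
Varint 4: bytes[8:10] = C6 6E -> value 14150 (2 byte(s))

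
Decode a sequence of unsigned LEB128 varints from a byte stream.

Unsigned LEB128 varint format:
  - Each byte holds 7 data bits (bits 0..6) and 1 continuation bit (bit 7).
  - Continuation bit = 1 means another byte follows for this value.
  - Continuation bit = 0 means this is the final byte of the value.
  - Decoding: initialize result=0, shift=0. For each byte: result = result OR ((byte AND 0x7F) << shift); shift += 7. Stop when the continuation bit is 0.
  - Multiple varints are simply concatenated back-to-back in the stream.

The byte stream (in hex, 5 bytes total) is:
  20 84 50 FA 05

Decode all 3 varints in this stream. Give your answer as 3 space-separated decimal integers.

  byte[0]=0x20 cont=0 payload=0x20=32: acc |= 32<<0 -> acc=32 shift=7 [end]
Varint 1: bytes[0:1] = 20 -> value 32 (1 byte(s))
  byte[1]=0x84 cont=1 payload=0x04=4: acc |= 4<<0 -> acc=4 shift=7
  byte[2]=0x50 cont=0 payload=0x50=80: acc |= 80<<7 -> acc=10244 shift=14 [end]
Varint 2: bytes[1:3] = 84 50 -> value 10244 (2 byte(s))
  byte[3]=0xFA cont=1 payload=0x7A=122: acc |= 122<<0 -> acc=122 shift=7
  byte[4]=0x05 cont=0 payload=0x05=5: acc |= 5<<7 -> acc=762 shift=14 [end]
Varint 3: bytes[3:5] = FA 05 -> value 762 (2 byte(s))

Answer: 32 10244 762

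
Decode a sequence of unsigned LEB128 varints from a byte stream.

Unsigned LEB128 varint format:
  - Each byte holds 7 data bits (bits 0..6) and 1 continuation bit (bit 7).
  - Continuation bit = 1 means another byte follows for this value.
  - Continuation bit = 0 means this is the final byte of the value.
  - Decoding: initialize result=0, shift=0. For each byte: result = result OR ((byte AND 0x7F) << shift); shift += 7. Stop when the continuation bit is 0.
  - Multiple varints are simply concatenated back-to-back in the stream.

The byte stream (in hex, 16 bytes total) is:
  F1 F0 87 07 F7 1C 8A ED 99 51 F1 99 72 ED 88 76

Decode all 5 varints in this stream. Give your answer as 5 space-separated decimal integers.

Answer: 14809201 3703 170292874 1871089 1934445

Derivation:
  byte[0]=0xF1 cont=1 payload=0x71=113: acc |= 113<<0 -> acc=113 shift=7
  byte[1]=0xF0 cont=1 payload=0x70=112: acc |= 112<<7 -> acc=14449 shift=14
  byte[2]=0x87 cont=1 payload=0x07=7: acc |= 7<<14 -> acc=129137 shift=21
  byte[3]=0x07 cont=0 payload=0x07=7: acc |= 7<<21 -> acc=14809201 shift=28 [end]
Varint 1: bytes[0:4] = F1 F0 87 07 -> value 14809201 (4 byte(s))
  byte[4]=0xF7 cont=1 payload=0x77=119: acc |= 119<<0 -> acc=119 shift=7
  byte[5]=0x1C cont=0 payload=0x1C=28: acc |= 28<<7 -> acc=3703 shift=14 [end]
Varint 2: bytes[4:6] = F7 1C -> value 3703 (2 byte(s))
  byte[6]=0x8A cont=1 payload=0x0A=10: acc |= 10<<0 -> acc=10 shift=7
  byte[7]=0xED cont=1 payload=0x6D=109: acc |= 109<<7 -> acc=13962 shift=14
  byte[8]=0x99 cont=1 payload=0x19=25: acc |= 25<<14 -> acc=423562 shift=21
  byte[9]=0x51 cont=0 payload=0x51=81: acc |= 81<<21 -> acc=170292874 shift=28 [end]
Varint 3: bytes[6:10] = 8A ED 99 51 -> value 170292874 (4 byte(s))
  byte[10]=0xF1 cont=1 payload=0x71=113: acc |= 113<<0 -> acc=113 shift=7
  byte[11]=0x99 cont=1 payload=0x19=25: acc |= 25<<7 -> acc=3313 shift=14
  byte[12]=0x72 cont=0 payload=0x72=114: acc |= 114<<14 -> acc=1871089 shift=21 [end]
Varint 4: bytes[10:13] = F1 99 72 -> value 1871089 (3 byte(s))
  byte[13]=0xED cont=1 payload=0x6D=109: acc |= 109<<0 -> acc=109 shift=7
  byte[14]=0x88 cont=1 payload=0x08=8: acc |= 8<<7 -> acc=1133 shift=14
  byte[15]=0x76 cont=0 payload=0x76=118: acc |= 118<<14 -> acc=1934445 shift=21 [end]
Varint 5: bytes[13:16] = ED 88 76 -> value 1934445 (3 byte(s))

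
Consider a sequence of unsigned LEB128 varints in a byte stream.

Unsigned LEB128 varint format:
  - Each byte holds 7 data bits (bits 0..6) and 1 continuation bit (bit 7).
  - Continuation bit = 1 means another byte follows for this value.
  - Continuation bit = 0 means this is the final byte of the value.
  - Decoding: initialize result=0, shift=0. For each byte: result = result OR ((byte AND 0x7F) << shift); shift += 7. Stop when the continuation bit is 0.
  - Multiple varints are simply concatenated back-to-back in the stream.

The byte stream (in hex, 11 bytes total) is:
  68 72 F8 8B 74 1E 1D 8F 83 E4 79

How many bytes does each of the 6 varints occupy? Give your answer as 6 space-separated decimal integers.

  byte[0]=0x68 cont=0 payload=0x68=104: acc |= 104<<0 -> acc=104 shift=7 [end]
Varint 1: bytes[0:1] = 68 -> value 104 (1 byte(s))
  byte[1]=0x72 cont=0 payload=0x72=114: acc |= 114<<0 -> acc=114 shift=7 [end]
Varint 2: bytes[1:2] = 72 -> value 114 (1 byte(s))
  byte[2]=0xF8 cont=1 payload=0x78=120: acc |= 120<<0 -> acc=120 shift=7
  byte[3]=0x8B cont=1 payload=0x0B=11: acc |= 11<<7 -> acc=1528 shift=14
  byte[4]=0x74 cont=0 payload=0x74=116: acc |= 116<<14 -> acc=1902072 shift=21 [end]
Varint 3: bytes[2:5] = F8 8B 74 -> value 1902072 (3 byte(s))
  byte[5]=0x1E cont=0 payload=0x1E=30: acc |= 30<<0 -> acc=30 shift=7 [end]
Varint 4: bytes[5:6] = 1E -> value 30 (1 byte(s))
  byte[6]=0x1D cont=0 payload=0x1D=29: acc |= 29<<0 -> acc=29 shift=7 [end]
Varint 5: bytes[6:7] = 1D -> value 29 (1 byte(s))
  byte[7]=0x8F cont=1 payload=0x0F=15: acc |= 15<<0 -> acc=15 shift=7
  byte[8]=0x83 cont=1 payload=0x03=3: acc |= 3<<7 -> acc=399 shift=14
  byte[9]=0xE4 cont=1 payload=0x64=100: acc |= 100<<14 -> acc=1638799 shift=21
  byte[10]=0x79 cont=0 payload=0x79=121: acc |= 121<<21 -> acc=255394191 shift=28 [end]
Varint 6: bytes[7:11] = 8F 83 E4 79 -> value 255394191 (4 byte(s))

Answer: 1 1 3 1 1 4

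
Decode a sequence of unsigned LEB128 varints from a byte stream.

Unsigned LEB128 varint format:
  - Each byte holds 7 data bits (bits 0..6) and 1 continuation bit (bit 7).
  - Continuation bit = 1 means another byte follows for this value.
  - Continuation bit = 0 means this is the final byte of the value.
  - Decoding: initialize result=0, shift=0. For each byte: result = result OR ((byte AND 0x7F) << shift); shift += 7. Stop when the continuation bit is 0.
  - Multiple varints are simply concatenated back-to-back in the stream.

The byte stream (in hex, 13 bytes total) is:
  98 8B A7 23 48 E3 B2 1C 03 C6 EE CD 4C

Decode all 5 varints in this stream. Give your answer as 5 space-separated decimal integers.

  byte[0]=0x98 cont=1 payload=0x18=24: acc |= 24<<0 -> acc=24 shift=7
  byte[1]=0x8B cont=1 payload=0x0B=11: acc |= 11<<7 -> acc=1432 shift=14
  byte[2]=0xA7 cont=1 payload=0x27=39: acc |= 39<<14 -> acc=640408 shift=21
  byte[3]=0x23 cont=0 payload=0x23=35: acc |= 35<<21 -> acc=74040728 shift=28 [end]
Varint 1: bytes[0:4] = 98 8B A7 23 -> value 74040728 (4 byte(s))
  byte[4]=0x48 cont=0 payload=0x48=72: acc |= 72<<0 -> acc=72 shift=7 [end]
Varint 2: bytes[4:5] = 48 -> value 72 (1 byte(s))
  byte[5]=0xE3 cont=1 payload=0x63=99: acc |= 99<<0 -> acc=99 shift=7
  byte[6]=0xB2 cont=1 payload=0x32=50: acc |= 50<<7 -> acc=6499 shift=14
  byte[7]=0x1C cont=0 payload=0x1C=28: acc |= 28<<14 -> acc=465251 shift=21 [end]
Varint 3: bytes[5:8] = E3 B2 1C -> value 465251 (3 byte(s))
  byte[8]=0x03 cont=0 payload=0x03=3: acc |= 3<<0 -> acc=3 shift=7 [end]
Varint 4: bytes[8:9] = 03 -> value 3 (1 byte(s))
  byte[9]=0xC6 cont=1 payload=0x46=70: acc |= 70<<0 -> acc=70 shift=7
  byte[10]=0xEE cont=1 payload=0x6E=110: acc |= 110<<7 -> acc=14150 shift=14
  byte[11]=0xCD cont=1 payload=0x4D=77: acc |= 77<<14 -> acc=1275718 shift=21
  byte[12]=0x4C cont=0 payload=0x4C=76: acc |= 76<<21 -> acc=160659270 shift=28 [end]
Varint 5: bytes[9:13] = C6 EE CD 4C -> value 160659270 (4 byte(s))

Answer: 74040728 72 465251 3 160659270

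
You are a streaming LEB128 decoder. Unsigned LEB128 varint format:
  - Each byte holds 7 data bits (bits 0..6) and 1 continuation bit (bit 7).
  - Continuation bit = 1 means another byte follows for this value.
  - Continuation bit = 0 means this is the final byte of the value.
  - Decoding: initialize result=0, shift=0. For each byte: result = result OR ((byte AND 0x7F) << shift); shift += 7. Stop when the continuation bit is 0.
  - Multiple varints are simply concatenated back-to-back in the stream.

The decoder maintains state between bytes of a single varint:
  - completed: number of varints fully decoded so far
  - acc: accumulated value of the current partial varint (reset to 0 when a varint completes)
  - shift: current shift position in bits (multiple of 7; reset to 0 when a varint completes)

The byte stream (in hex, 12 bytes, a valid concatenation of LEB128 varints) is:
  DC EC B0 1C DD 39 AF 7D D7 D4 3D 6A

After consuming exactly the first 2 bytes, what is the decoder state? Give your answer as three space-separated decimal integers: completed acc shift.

Answer: 0 13916 14

Derivation:
byte[0]=0xDC cont=1 payload=0x5C: acc |= 92<<0 -> completed=0 acc=92 shift=7
byte[1]=0xEC cont=1 payload=0x6C: acc |= 108<<7 -> completed=0 acc=13916 shift=14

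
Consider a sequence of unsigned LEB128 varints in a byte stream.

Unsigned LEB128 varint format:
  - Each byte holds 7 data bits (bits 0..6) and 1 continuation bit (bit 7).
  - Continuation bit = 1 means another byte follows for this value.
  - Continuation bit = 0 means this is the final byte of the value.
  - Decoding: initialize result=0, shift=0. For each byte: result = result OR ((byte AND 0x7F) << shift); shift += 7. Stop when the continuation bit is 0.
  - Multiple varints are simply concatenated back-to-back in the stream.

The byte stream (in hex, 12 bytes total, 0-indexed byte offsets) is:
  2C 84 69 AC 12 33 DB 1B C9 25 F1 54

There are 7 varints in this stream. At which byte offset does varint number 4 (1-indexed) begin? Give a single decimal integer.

Answer: 5

Derivation:
  byte[0]=0x2C cont=0 payload=0x2C=44: acc |= 44<<0 -> acc=44 shift=7 [end]
Varint 1: bytes[0:1] = 2C -> value 44 (1 byte(s))
  byte[1]=0x84 cont=1 payload=0x04=4: acc |= 4<<0 -> acc=4 shift=7
  byte[2]=0x69 cont=0 payload=0x69=105: acc |= 105<<7 -> acc=13444 shift=14 [end]
Varint 2: bytes[1:3] = 84 69 -> value 13444 (2 byte(s))
  byte[3]=0xAC cont=1 payload=0x2C=44: acc |= 44<<0 -> acc=44 shift=7
  byte[4]=0x12 cont=0 payload=0x12=18: acc |= 18<<7 -> acc=2348 shift=14 [end]
Varint 3: bytes[3:5] = AC 12 -> value 2348 (2 byte(s))
  byte[5]=0x33 cont=0 payload=0x33=51: acc |= 51<<0 -> acc=51 shift=7 [end]
Varint 4: bytes[5:6] = 33 -> value 51 (1 byte(s))
  byte[6]=0xDB cont=1 payload=0x5B=91: acc |= 91<<0 -> acc=91 shift=7
  byte[7]=0x1B cont=0 payload=0x1B=27: acc |= 27<<7 -> acc=3547 shift=14 [end]
Varint 5: bytes[6:8] = DB 1B -> value 3547 (2 byte(s))
  byte[8]=0xC9 cont=1 payload=0x49=73: acc |= 73<<0 -> acc=73 shift=7
  byte[9]=0x25 cont=0 payload=0x25=37: acc |= 37<<7 -> acc=4809 shift=14 [end]
Varint 6: bytes[8:10] = C9 25 -> value 4809 (2 byte(s))
  byte[10]=0xF1 cont=1 payload=0x71=113: acc |= 113<<0 -> acc=113 shift=7
  byte[11]=0x54 cont=0 payload=0x54=84: acc |= 84<<7 -> acc=10865 shift=14 [end]
Varint 7: bytes[10:12] = F1 54 -> value 10865 (2 byte(s))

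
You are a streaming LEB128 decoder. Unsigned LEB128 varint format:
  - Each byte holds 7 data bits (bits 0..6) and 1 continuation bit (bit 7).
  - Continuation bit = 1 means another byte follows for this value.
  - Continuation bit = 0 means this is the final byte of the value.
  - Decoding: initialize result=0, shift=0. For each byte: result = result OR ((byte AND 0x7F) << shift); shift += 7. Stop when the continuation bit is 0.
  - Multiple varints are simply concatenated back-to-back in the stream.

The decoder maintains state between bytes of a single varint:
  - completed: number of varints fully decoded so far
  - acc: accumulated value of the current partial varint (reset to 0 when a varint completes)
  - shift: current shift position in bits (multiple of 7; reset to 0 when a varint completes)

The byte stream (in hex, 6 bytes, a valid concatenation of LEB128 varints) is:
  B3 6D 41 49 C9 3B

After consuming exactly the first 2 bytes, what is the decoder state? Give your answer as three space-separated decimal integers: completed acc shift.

byte[0]=0xB3 cont=1 payload=0x33: acc |= 51<<0 -> completed=0 acc=51 shift=7
byte[1]=0x6D cont=0 payload=0x6D: varint #1 complete (value=14003); reset -> completed=1 acc=0 shift=0

Answer: 1 0 0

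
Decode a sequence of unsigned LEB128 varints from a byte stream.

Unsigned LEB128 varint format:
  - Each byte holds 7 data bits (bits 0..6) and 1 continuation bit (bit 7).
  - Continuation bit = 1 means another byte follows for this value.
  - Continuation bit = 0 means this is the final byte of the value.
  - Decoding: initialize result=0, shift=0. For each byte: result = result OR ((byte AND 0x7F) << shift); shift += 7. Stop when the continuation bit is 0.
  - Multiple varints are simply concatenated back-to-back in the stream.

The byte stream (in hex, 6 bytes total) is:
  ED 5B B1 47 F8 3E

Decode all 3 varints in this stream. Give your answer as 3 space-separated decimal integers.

Answer: 11757 9137 8056

Derivation:
  byte[0]=0xED cont=1 payload=0x6D=109: acc |= 109<<0 -> acc=109 shift=7
  byte[1]=0x5B cont=0 payload=0x5B=91: acc |= 91<<7 -> acc=11757 shift=14 [end]
Varint 1: bytes[0:2] = ED 5B -> value 11757 (2 byte(s))
  byte[2]=0xB1 cont=1 payload=0x31=49: acc |= 49<<0 -> acc=49 shift=7
  byte[3]=0x47 cont=0 payload=0x47=71: acc |= 71<<7 -> acc=9137 shift=14 [end]
Varint 2: bytes[2:4] = B1 47 -> value 9137 (2 byte(s))
  byte[4]=0xF8 cont=1 payload=0x78=120: acc |= 120<<0 -> acc=120 shift=7
  byte[5]=0x3E cont=0 payload=0x3E=62: acc |= 62<<7 -> acc=8056 shift=14 [end]
Varint 3: bytes[4:6] = F8 3E -> value 8056 (2 byte(s))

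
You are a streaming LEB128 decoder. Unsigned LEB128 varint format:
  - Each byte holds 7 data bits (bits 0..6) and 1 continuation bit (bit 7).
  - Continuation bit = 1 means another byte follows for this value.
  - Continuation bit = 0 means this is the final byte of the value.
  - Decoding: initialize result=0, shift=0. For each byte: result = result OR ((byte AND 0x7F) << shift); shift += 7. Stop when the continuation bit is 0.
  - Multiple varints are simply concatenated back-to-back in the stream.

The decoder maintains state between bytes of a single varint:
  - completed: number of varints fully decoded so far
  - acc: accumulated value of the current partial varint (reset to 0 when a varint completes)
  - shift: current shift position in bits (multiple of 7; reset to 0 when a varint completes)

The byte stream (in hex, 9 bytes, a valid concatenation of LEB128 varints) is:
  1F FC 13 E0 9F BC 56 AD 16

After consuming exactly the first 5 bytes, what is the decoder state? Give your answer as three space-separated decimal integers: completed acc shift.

Answer: 2 4064 14

Derivation:
byte[0]=0x1F cont=0 payload=0x1F: varint #1 complete (value=31); reset -> completed=1 acc=0 shift=0
byte[1]=0xFC cont=1 payload=0x7C: acc |= 124<<0 -> completed=1 acc=124 shift=7
byte[2]=0x13 cont=0 payload=0x13: varint #2 complete (value=2556); reset -> completed=2 acc=0 shift=0
byte[3]=0xE0 cont=1 payload=0x60: acc |= 96<<0 -> completed=2 acc=96 shift=7
byte[4]=0x9F cont=1 payload=0x1F: acc |= 31<<7 -> completed=2 acc=4064 shift=14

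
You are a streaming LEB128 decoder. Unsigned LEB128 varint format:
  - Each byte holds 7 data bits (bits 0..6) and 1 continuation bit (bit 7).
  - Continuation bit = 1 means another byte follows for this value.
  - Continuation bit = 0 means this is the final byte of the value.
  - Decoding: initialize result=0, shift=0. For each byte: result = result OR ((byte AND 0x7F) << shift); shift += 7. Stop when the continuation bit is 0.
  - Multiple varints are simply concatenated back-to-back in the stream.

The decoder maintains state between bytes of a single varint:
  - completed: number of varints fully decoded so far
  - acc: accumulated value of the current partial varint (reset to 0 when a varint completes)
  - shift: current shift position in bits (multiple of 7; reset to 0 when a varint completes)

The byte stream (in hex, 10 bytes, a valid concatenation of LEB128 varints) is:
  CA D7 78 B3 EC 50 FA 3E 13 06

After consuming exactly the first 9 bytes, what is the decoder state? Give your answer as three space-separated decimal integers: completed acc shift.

Answer: 4 0 0

Derivation:
byte[0]=0xCA cont=1 payload=0x4A: acc |= 74<<0 -> completed=0 acc=74 shift=7
byte[1]=0xD7 cont=1 payload=0x57: acc |= 87<<7 -> completed=0 acc=11210 shift=14
byte[2]=0x78 cont=0 payload=0x78: varint #1 complete (value=1977290); reset -> completed=1 acc=0 shift=0
byte[3]=0xB3 cont=1 payload=0x33: acc |= 51<<0 -> completed=1 acc=51 shift=7
byte[4]=0xEC cont=1 payload=0x6C: acc |= 108<<7 -> completed=1 acc=13875 shift=14
byte[5]=0x50 cont=0 payload=0x50: varint #2 complete (value=1324595); reset -> completed=2 acc=0 shift=0
byte[6]=0xFA cont=1 payload=0x7A: acc |= 122<<0 -> completed=2 acc=122 shift=7
byte[7]=0x3E cont=0 payload=0x3E: varint #3 complete (value=8058); reset -> completed=3 acc=0 shift=0
byte[8]=0x13 cont=0 payload=0x13: varint #4 complete (value=19); reset -> completed=4 acc=0 shift=0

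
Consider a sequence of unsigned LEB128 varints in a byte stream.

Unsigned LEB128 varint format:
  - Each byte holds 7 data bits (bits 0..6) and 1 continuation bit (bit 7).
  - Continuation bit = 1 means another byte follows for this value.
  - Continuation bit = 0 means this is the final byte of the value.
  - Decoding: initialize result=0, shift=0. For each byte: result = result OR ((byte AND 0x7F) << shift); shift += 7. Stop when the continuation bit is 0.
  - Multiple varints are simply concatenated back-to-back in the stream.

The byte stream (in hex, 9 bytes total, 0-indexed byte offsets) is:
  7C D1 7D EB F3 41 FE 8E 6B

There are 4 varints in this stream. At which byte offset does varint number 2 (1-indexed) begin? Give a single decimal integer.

  byte[0]=0x7C cont=0 payload=0x7C=124: acc |= 124<<0 -> acc=124 shift=7 [end]
Varint 1: bytes[0:1] = 7C -> value 124 (1 byte(s))
  byte[1]=0xD1 cont=1 payload=0x51=81: acc |= 81<<0 -> acc=81 shift=7
  byte[2]=0x7D cont=0 payload=0x7D=125: acc |= 125<<7 -> acc=16081 shift=14 [end]
Varint 2: bytes[1:3] = D1 7D -> value 16081 (2 byte(s))
  byte[3]=0xEB cont=1 payload=0x6B=107: acc |= 107<<0 -> acc=107 shift=7
  byte[4]=0xF3 cont=1 payload=0x73=115: acc |= 115<<7 -> acc=14827 shift=14
  byte[5]=0x41 cont=0 payload=0x41=65: acc |= 65<<14 -> acc=1079787 shift=21 [end]
Varint 3: bytes[3:6] = EB F3 41 -> value 1079787 (3 byte(s))
  byte[6]=0xFE cont=1 payload=0x7E=126: acc |= 126<<0 -> acc=126 shift=7
  byte[7]=0x8E cont=1 payload=0x0E=14: acc |= 14<<7 -> acc=1918 shift=14
  byte[8]=0x6B cont=0 payload=0x6B=107: acc |= 107<<14 -> acc=1755006 shift=21 [end]
Varint 4: bytes[6:9] = FE 8E 6B -> value 1755006 (3 byte(s))

Answer: 1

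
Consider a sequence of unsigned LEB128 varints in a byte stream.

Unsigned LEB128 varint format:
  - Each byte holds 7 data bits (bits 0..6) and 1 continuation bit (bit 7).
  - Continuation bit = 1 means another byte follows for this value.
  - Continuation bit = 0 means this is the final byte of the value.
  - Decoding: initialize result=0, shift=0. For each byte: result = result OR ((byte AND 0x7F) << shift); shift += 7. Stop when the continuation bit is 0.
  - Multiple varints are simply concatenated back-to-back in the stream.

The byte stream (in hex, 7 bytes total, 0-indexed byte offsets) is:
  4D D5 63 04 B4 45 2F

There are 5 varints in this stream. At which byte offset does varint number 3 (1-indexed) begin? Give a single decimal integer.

Answer: 3

Derivation:
  byte[0]=0x4D cont=0 payload=0x4D=77: acc |= 77<<0 -> acc=77 shift=7 [end]
Varint 1: bytes[0:1] = 4D -> value 77 (1 byte(s))
  byte[1]=0xD5 cont=1 payload=0x55=85: acc |= 85<<0 -> acc=85 shift=7
  byte[2]=0x63 cont=0 payload=0x63=99: acc |= 99<<7 -> acc=12757 shift=14 [end]
Varint 2: bytes[1:3] = D5 63 -> value 12757 (2 byte(s))
  byte[3]=0x04 cont=0 payload=0x04=4: acc |= 4<<0 -> acc=4 shift=7 [end]
Varint 3: bytes[3:4] = 04 -> value 4 (1 byte(s))
  byte[4]=0xB4 cont=1 payload=0x34=52: acc |= 52<<0 -> acc=52 shift=7
  byte[5]=0x45 cont=0 payload=0x45=69: acc |= 69<<7 -> acc=8884 shift=14 [end]
Varint 4: bytes[4:6] = B4 45 -> value 8884 (2 byte(s))
  byte[6]=0x2F cont=0 payload=0x2F=47: acc |= 47<<0 -> acc=47 shift=7 [end]
Varint 5: bytes[6:7] = 2F -> value 47 (1 byte(s))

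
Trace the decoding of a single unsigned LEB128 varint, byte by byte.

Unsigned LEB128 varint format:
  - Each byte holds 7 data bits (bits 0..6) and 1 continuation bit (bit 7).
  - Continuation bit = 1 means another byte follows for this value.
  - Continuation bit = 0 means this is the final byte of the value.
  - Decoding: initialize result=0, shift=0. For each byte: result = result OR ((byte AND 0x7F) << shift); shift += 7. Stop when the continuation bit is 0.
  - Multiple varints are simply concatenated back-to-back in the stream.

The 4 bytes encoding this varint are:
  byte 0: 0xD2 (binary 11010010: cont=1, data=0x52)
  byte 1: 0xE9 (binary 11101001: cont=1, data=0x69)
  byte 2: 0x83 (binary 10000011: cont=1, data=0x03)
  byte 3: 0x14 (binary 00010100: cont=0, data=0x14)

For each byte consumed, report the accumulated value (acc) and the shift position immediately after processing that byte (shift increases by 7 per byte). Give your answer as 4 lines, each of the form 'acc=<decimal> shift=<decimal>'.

Answer: acc=82 shift=7
acc=13522 shift=14
acc=62674 shift=21
acc=42005714 shift=28

Derivation:
byte 0=0xD2: payload=0x52=82, contrib = 82<<0 = 82; acc -> 82, shift -> 7
byte 1=0xE9: payload=0x69=105, contrib = 105<<7 = 13440; acc -> 13522, shift -> 14
byte 2=0x83: payload=0x03=3, contrib = 3<<14 = 49152; acc -> 62674, shift -> 21
byte 3=0x14: payload=0x14=20, contrib = 20<<21 = 41943040; acc -> 42005714, shift -> 28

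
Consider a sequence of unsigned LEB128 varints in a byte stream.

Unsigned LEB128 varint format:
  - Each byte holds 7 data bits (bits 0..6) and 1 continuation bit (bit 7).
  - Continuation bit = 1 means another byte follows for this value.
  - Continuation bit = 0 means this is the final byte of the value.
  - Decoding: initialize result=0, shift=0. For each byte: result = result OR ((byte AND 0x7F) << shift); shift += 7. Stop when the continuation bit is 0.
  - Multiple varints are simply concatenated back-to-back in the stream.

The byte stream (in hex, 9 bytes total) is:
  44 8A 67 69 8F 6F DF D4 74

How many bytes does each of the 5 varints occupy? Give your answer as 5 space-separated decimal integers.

Answer: 1 2 1 2 3

Derivation:
  byte[0]=0x44 cont=0 payload=0x44=68: acc |= 68<<0 -> acc=68 shift=7 [end]
Varint 1: bytes[0:1] = 44 -> value 68 (1 byte(s))
  byte[1]=0x8A cont=1 payload=0x0A=10: acc |= 10<<0 -> acc=10 shift=7
  byte[2]=0x67 cont=0 payload=0x67=103: acc |= 103<<7 -> acc=13194 shift=14 [end]
Varint 2: bytes[1:3] = 8A 67 -> value 13194 (2 byte(s))
  byte[3]=0x69 cont=0 payload=0x69=105: acc |= 105<<0 -> acc=105 shift=7 [end]
Varint 3: bytes[3:4] = 69 -> value 105 (1 byte(s))
  byte[4]=0x8F cont=1 payload=0x0F=15: acc |= 15<<0 -> acc=15 shift=7
  byte[5]=0x6F cont=0 payload=0x6F=111: acc |= 111<<7 -> acc=14223 shift=14 [end]
Varint 4: bytes[4:6] = 8F 6F -> value 14223 (2 byte(s))
  byte[6]=0xDF cont=1 payload=0x5F=95: acc |= 95<<0 -> acc=95 shift=7
  byte[7]=0xD4 cont=1 payload=0x54=84: acc |= 84<<7 -> acc=10847 shift=14
  byte[8]=0x74 cont=0 payload=0x74=116: acc |= 116<<14 -> acc=1911391 shift=21 [end]
Varint 5: bytes[6:9] = DF D4 74 -> value 1911391 (3 byte(s))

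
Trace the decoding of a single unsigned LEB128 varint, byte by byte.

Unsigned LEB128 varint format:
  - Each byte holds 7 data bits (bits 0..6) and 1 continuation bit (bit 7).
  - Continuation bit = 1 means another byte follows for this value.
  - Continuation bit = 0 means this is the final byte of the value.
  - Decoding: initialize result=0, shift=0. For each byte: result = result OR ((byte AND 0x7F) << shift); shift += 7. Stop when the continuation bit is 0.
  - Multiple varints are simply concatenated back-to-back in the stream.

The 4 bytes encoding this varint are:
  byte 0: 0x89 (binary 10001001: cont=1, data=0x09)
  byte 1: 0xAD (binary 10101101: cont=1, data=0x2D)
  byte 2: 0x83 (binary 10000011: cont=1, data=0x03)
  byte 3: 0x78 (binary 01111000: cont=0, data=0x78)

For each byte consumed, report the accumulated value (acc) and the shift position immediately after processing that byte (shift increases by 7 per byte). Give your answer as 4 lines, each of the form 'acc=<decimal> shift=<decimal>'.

byte 0=0x89: payload=0x09=9, contrib = 9<<0 = 9; acc -> 9, shift -> 7
byte 1=0xAD: payload=0x2D=45, contrib = 45<<7 = 5760; acc -> 5769, shift -> 14
byte 2=0x83: payload=0x03=3, contrib = 3<<14 = 49152; acc -> 54921, shift -> 21
byte 3=0x78: payload=0x78=120, contrib = 120<<21 = 251658240; acc -> 251713161, shift -> 28

Answer: acc=9 shift=7
acc=5769 shift=14
acc=54921 shift=21
acc=251713161 shift=28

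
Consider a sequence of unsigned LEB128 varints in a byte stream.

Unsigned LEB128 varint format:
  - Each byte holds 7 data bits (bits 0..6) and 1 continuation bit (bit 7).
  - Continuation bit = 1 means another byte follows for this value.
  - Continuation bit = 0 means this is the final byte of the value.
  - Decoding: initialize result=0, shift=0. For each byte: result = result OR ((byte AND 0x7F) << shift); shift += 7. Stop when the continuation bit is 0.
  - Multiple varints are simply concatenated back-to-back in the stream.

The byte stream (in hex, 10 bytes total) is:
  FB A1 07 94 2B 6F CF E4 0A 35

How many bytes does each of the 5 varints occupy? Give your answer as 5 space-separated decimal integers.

Answer: 3 2 1 3 1

Derivation:
  byte[0]=0xFB cont=1 payload=0x7B=123: acc |= 123<<0 -> acc=123 shift=7
  byte[1]=0xA1 cont=1 payload=0x21=33: acc |= 33<<7 -> acc=4347 shift=14
  byte[2]=0x07 cont=0 payload=0x07=7: acc |= 7<<14 -> acc=119035 shift=21 [end]
Varint 1: bytes[0:3] = FB A1 07 -> value 119035 (3 byte(s))
  byte[3]=0x94 cont=1 payload=0x14=20: acc |= 20<<0 -> acc=20 shift=7
  byte[4]=0x2B cont=0 payload=0x2B=43: acc |= 43<<7 -> acc=5524 shift=14 [end]
Varint 2: bytes[3:5] = 94 2B -> value 5524 (2 byte(s))
  byte[5]=0x6F cont=0 payload=0x6F=111: acc |= 111<<0 -> acc=111 shift=7 [end]
Varint 3: bytes[5:6] = 6F -> value 111 (1 byte(s))
  byte[6]=0xCF cont=1 payload=0x4F=79: acc |= 79<<0 -> acc=79 shift=7
  byte[7]=0xE4 cont=1 payload=0x64=100: acc |= 100<<7 -> acc=12879 shift=14
  byte[8]=0x0A cont=0 payload=0x0A=10: acc |= 10<<14 -> acc=176719 shift=21 [end]
Varint 4: bytes[6:9] = CF E4 0A -> value 176719 (3 byte(s))
  byte[9]=0x35 cont=0 payload=0x35=53: acc |= 53<<0 -> acc=53 shift=7 [end]
Varint 5: bytes[9:10] = 35 -> value 53 (1 byte(s))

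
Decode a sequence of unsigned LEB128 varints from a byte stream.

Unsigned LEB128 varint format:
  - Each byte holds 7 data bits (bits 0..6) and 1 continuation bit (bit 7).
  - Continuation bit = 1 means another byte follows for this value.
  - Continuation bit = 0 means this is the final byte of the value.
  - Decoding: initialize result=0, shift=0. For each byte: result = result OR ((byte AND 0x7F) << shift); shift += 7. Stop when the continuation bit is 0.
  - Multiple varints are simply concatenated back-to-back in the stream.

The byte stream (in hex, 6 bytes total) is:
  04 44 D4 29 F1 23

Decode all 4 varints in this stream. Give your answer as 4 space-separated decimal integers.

Answer: 4 68 5332 4593

Derivation:
  byte[0]=0x04 cont=0 payload=0x04=4: acc |= 4<<0 -> acc=4 shift=7 [end]
Varint 1: bytes[0:1] = 04 -> value 4 (1 byte(s))
  byte[1]=0x44 cont=0 payload=0x44=68: acc |= 68<<0 -> acc=68 shift=7 [end]
Varint 2: bytes[1:2] = 44 -> value 68 (1 byte(s))
  byte[2]=0xD4 cont=1 payload=0x54=84: acc |= 84<<0 -> acc=84 shift=7
  byte[3]=0x29 cont=0 payload=0x29=41: acc |= 41<<7 -> acc=5332 shift=14 [end]
Varint 3: bytes[2:4] = D4 29 -> value 5332 (2 byte(s))
  byte[4]=0xF1 cont=1 payload=0x71=113: acc |= 113<<0 -> acc=113 shift=7
  byte[5]=0x23 cont=0 payload=0x23=35: acc |= 35<<7 -> acc=4593 shift=14 [end]
Varint 4: bytes[4:6] = F1 23 -> value 4593 (2 byte(s))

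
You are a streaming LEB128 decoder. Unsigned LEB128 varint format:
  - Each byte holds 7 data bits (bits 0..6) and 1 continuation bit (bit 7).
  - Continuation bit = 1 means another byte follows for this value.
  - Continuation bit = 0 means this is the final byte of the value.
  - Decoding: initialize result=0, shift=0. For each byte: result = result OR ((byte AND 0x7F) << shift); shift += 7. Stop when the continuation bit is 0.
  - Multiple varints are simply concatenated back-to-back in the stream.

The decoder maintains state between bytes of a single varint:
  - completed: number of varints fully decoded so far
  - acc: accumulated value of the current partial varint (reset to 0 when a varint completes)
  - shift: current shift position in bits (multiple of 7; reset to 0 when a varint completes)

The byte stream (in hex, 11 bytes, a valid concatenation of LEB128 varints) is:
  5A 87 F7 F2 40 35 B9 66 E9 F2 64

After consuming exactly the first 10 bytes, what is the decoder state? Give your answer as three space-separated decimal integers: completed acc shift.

byte[0]=0x5A cont=0 payload=0x5A: varint #1 complete (value=90); reset -> completed=1 acc=0 shift=0
byte[1]=0x87 cont=1 payload=0x07: acc |= 7<<0 -> completed=1 acc=7 shift=7
byte[2]=0xF7 cont=1 payload=0x77: acc |= 119<<7 -> completed=1 acc=15239 shift=14
byte[3]=0xF2 cont=1 payload=0x72: acc |= 114<<14 -> completed=1 acc=1883015 shift=21
byte[4]=0x40 cont=0 payload=0x40: varint #2 complete (value=136100743); reset -> completed=2 acc=0 shift=0
byte[5]=0x35 cont=0 payload=0x35: varint #3 complete (value=53); reset -> completed=3 acc=0 shift=0
byte[6]=0xB9 cont=1 payload=0x39: acc |= 57<<0 -> completed=3 acc=57 shift=7
byte[7]=0x66 cont=0 payload=0x66: varint #4 complete (value=13113); reset -> completed=4 acc=0 shift=0
byte[8]=0xE9 cont=1 payload=0x69: acc |= 105<<0 -> completed=4 acc=105 shift=7
byte[9]=0xF2 cont=1 payload=0x72: acc |= 114<<7 -> completed=4 acc=14697 shift=14

Answer: 4 14697 14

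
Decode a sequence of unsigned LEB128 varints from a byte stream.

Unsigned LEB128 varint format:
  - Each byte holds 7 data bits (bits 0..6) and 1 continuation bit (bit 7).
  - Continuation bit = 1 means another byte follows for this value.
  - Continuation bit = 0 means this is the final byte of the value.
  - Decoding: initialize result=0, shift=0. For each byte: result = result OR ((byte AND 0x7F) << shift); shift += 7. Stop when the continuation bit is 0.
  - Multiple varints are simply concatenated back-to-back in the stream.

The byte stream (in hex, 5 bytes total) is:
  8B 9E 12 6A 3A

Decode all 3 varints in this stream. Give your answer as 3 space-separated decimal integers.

  byte[0]=0x8B cont=1 payload=0x0B=11: acc |= 11<<0 -> acc=11 shift=7
  byte[1]=0x9E cont=1 payload=0x1E=30: acc |= 30<<7 -> acc=3851 shift=14
  byte[2]=0x12 cont=0 payload=0x12=18: acc |= 18<<14 -> acc=298763 shift=21 [end]
Varint 1: bytes[0:3] = 8B 9E 12 -> value 298763 (3 byte(s))
  byte[3]=0x6A cont=0 payload=0x6A=106: acc |= 106<<0 -> acc=106 shift=7 [end]
Varint 2: bytes[3:4] = 6A -> value 106 (1 byte(s))
  byte[4]=0x3A cont=0 payload=0x3A=58: acc |= 58<<0 -> acc=58 shift=7 [end]
Varint 3: bytes[4:5] = 3A -> value 58 (1 byte(s))

Answer: 298763 106 58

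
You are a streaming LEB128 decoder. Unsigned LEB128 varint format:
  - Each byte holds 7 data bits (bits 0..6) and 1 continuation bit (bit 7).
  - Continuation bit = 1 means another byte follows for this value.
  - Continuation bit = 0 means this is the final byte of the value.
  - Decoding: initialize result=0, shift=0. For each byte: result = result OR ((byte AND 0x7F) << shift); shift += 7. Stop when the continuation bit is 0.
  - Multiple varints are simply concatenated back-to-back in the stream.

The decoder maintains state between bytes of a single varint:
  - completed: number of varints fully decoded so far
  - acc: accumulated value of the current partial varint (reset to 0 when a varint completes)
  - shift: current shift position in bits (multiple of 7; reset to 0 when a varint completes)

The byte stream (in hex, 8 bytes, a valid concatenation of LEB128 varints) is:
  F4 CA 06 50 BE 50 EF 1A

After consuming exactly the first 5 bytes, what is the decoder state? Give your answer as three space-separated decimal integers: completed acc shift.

byte[0]=0xF4 cont=1 payload=0x74: acc |= 116<<0 -> completed=0 acc=116 shift=7
byte[1]=0xCA cont=1 payload=0x4A: acc |= 74<<7 -> completed=0 acc=9588 shift=14
byte[2]=0x06 cont=0 payload=0x06: varint #1 complete (value=107892); reset -> completed=1 acc=0 shift=0
byte[3]=0x50 cont=0 payload=0x50: varint #2 complete (value=80); reset -> completed=2 acc=0 shift=0
byte[4]=0xBE cont=1 payload=0x3E: acc |= 62<<0 -> completed=2 acc=62 shift=7

Answer: 2 62 7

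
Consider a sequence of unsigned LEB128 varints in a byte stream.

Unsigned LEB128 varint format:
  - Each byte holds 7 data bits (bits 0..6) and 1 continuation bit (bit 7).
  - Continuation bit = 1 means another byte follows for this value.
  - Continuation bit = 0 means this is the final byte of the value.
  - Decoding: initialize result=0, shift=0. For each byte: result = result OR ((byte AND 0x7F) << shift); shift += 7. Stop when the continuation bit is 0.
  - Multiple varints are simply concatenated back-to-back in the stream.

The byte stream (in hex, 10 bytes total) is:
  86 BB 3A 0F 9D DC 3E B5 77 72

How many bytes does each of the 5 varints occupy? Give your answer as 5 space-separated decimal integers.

  byte[0]=0x86 cont=1 payload=0x06=6: acc |= 6<<0 -> acc=6 shift=7
  byte[1]=0xBB cont=1 payload=0x3B=59: acc |= 59<<7 -> acc=7558 shift=14
  byte[2]=0x3A cont=0 payload=0x3A=58: acc |= 58<<14 -> acc=957830 shift=21 [end]
Varint 1: bytes[0:3] = 86 BB 3A -> value 957830 (3 byte(s))
  byte[3]=0x0F cont=0 payload=0x0F=15: acc |= 15<<0 -> acc=15 shift=7 [end]
Varint 2: bytes[3:4] = 0F -> value 15 (1 byte(s))
  byte[4]=0x9D cont=1 payload=0x1D=29: acc |= 29<<0 -> acc=29 shift=7
  byte[5]=0xDC cont=1 payload=0x5C=92: acc |= 92<<7 -> acc=11805 shift=14
  byte[6]=0x3E cont=0 payload=0x3E=62: acc |= 62<<14 -> acc=1027613 shift=21 [end]
Varint 3: bytes[4:7] = 9D DC 3E -> value 1027613 (3 byte(s))
  byte[7]=0xB5 cont=1 payload=0x35=53: acc |= 53<<0 -> acc=53 shift=7
  byte[8]=0x77 cont=0 payload=0x77=119: acc |= 119<<7 -> acc=15285 shift=14 [end]
Varint 4: bytes[7:9] = B5 77 -> value 15285 (2 byte(s))
  byte[9]=0x72 cont=0 payload=0x72=114: acc |= 114<<0 -> acc=114 shift=7 [end]
Varint 5: bytes[9:10] = 72 -> value 114 (1 byte(s))

Answer: 3 1 3 2 1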